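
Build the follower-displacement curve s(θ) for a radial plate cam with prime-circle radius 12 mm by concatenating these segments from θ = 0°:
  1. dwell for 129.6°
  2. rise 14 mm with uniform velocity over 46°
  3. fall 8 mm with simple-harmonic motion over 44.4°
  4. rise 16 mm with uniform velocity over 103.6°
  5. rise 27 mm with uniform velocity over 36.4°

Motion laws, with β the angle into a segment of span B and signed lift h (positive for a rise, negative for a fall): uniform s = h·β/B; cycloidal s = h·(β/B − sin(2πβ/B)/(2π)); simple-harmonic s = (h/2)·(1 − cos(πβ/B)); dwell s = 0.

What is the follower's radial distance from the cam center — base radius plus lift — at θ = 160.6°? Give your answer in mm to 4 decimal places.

seg 1 [0°–129.6°] dwell: s stays 0.0000
seg 2 [129.6°–175.6°] uniform, h=14: θ=160.6° here. β=31, B=46. 14·31/46 = 9.4348 → s = 9.4348
radial distance = base radius + s = 12 + 9.4348 = 21.4348

21.4348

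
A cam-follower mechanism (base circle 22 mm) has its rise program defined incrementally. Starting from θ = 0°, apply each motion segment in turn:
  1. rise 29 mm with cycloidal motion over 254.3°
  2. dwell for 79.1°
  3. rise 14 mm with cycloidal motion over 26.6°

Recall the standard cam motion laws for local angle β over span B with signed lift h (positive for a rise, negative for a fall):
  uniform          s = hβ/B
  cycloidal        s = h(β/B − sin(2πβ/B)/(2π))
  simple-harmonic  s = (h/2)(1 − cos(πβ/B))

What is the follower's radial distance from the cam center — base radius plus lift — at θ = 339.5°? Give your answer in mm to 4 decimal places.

seg 1 [0°–254.3°] cycloidal, h=29: full span → s += 29 → s = 29.0000
seg 2 [254.3°–333.4°] dwell: s stays 29.0000
seg 3 [333.4°–360°] cycloidal, h=14: θ=339.5° here. β=6.1, B=26.6. 14·(0.2293 − sin(2π·0.2293)/(2π)) = 1.0011 → s = 30.0011
radial distance = base radius + s = 22 + 30.0011 = 52.0011

52.0011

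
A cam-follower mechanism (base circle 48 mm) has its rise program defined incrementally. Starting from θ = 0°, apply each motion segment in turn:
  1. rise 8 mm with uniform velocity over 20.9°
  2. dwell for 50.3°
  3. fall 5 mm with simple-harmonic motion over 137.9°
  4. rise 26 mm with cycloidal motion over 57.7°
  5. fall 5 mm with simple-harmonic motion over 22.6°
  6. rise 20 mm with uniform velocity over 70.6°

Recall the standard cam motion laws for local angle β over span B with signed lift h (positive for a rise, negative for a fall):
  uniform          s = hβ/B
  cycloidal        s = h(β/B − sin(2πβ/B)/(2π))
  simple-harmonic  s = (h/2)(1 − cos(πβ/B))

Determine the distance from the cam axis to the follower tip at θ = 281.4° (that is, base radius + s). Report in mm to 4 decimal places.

seg 1 [0°–20.9°] uniform, h=8: full span → s += 8 → s = 8.0000
seg 2 [20.9°–71.2°] dwell: s stays 8.0000
seg 3 [71.2°–209.1°] simple-harmonic, h=-5: full span → s += -5 → s = 3.0000
seg 4 [209.1°–266.8°] cycloidal, h=26: full span → s += 26 → s = 29.0000
seg 5 [266.8°–289.4°] simple-harmonic, h=-5: θ=281.4° here. β=14.6, B=22.6. -5/2·(1 − cos(π·0.6460)) = -3.6070 → s = 25.3930
radial distance = base radius + s = 48 + 25.3930 = 73.3930

73.3930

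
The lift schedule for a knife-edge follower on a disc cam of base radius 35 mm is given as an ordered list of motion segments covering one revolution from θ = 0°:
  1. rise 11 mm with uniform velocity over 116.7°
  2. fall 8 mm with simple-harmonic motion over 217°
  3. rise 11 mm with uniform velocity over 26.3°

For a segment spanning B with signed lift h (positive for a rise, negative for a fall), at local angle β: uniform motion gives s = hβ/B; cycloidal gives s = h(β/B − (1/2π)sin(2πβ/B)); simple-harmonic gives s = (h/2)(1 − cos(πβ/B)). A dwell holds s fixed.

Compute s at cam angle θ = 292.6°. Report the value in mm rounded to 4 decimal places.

seg 1 [0°–116.7°] uniform, h=11: full span → s += 11 → s = 11.0000
seg 2 [116.7°–333.7°] simple-harmonic, h=-8: θ=292.6° here. β=175.9, B=217. -8/2·(1 − cos(π·0.8106)) = -7.3125 → s = 3.6875

3.6875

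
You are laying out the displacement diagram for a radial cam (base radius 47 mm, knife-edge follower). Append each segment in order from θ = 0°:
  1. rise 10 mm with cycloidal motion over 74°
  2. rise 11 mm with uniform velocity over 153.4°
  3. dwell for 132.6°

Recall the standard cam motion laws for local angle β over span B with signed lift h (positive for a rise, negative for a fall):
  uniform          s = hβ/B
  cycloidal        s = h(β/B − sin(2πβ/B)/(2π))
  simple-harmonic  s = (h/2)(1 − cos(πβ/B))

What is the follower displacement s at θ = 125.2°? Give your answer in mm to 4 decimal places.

seg 1 [0°–74°] cycloidal, h=10: full span → s += 10 → s = 10.0000
seg 2 [74°–227.4°] uniform, h=11: θ=125.2° here. β=51.2, B=153.4. 11·51.2/153.4 = 3.6714 → s = 13.6714

13.6714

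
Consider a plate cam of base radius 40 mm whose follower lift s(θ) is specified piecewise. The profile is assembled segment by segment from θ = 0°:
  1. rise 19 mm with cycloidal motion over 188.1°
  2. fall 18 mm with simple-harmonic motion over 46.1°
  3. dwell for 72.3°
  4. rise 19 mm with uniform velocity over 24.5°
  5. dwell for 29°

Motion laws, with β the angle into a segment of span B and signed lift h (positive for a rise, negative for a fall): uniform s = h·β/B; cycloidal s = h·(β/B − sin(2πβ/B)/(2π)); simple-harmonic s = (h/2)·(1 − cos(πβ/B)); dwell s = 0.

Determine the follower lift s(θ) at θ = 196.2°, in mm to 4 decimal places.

seg 1 [0°–188.1°] cycloidal, h=19: full span → s += 19 → s = 19.0000
seg 2 [188.1°–234.2°] simple-harmonic, h=-18: θ=196.2° here. β=8.1, B=46.1. -18/2·(1 − cos(π·0.1757)) = -1.3367 → s = 17.6633

17.6633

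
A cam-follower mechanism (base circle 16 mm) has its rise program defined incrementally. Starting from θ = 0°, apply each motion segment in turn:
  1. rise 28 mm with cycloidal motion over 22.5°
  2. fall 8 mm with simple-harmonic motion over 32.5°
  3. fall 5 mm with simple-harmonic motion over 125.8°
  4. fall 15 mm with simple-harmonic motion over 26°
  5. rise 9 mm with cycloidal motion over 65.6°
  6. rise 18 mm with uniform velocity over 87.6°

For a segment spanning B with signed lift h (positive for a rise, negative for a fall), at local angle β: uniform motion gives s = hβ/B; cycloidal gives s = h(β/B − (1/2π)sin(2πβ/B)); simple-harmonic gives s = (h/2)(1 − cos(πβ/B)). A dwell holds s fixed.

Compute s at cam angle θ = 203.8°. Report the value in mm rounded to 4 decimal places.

seg 1 [0°–22.5°] cycloidal, h=28: full span → s += 28 → s = 28.0000
seg 2 [22.5°–55°] simple-harmonic, h=-8: full span → s += -8 → s = 20.0000
seg 3 [55°–180.8°] simple-harmonic, h=-5: full span → s += -5 → s = 15.0000
seg 4 [180.8°–206.8°] simple-harmonic, h=-15: θ=203.8° here. β=23, B=26. -15/2·(1 − cos(π·0.8846)) = -14.5126 → s = 0.4874

0.4874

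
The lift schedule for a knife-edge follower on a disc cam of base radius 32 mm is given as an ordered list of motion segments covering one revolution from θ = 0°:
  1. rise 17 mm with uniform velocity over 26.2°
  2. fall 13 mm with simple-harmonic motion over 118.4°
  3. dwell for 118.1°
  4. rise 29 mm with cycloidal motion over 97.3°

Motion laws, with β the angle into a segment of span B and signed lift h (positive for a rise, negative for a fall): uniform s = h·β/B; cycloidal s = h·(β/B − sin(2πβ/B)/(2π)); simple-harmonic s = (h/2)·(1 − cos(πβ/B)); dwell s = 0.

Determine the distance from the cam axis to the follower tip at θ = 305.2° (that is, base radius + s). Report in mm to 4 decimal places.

seg 1 [0°–26.2°] uniform, h=17: full span → s += 17 → s = 17.0000
seg 2 [26.2°–144.6°] simple-harmonic, h=-13: full span → s += -13 → s = 4.0000
seg 3 [144.6°–262.7°] dwell: s stays 4.0000
seg 4 [262.7°–360°] cycloidal, h=29: θ=305.2° here. β=42.5, B=97.3. 29·(0.4368 − sin(2π·0.4368)/(2π)) = 10.8818 → s = 14.8818
radial distance = base radius + s = 32 + 14.8818 = 46.8818

46.8818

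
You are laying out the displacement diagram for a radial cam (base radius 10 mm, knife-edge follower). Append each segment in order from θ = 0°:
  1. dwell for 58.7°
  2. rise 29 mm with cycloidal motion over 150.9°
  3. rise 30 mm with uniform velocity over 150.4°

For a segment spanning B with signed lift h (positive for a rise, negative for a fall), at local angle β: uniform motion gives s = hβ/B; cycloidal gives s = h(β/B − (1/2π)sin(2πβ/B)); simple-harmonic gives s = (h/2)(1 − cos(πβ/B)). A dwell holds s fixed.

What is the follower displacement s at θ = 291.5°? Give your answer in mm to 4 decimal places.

seg 1 [0°–58.7°] dwell: s stays 0.0000
seg 2 [58.7°–209.6°] cycloidal, h=29: full span → s += 29 → s = 29.0000
seg 3 [209.6°–360°] uniform, h=30: θ=291.5° here. β=81.9, B=150.4. 30·81.9/150.4 = 16.3364 → s = 45.3364

45.3364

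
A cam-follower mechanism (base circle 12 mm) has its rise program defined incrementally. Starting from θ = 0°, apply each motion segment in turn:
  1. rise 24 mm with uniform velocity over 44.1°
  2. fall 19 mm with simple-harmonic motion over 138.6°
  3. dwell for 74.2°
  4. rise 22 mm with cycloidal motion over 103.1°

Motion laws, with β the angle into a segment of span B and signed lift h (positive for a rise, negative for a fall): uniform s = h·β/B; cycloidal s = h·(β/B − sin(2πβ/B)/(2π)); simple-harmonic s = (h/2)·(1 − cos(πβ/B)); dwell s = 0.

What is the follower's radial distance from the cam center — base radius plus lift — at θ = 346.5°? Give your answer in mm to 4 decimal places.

seg 1 [0°–44.1°] uniform, h=24: full span → s += 24 → s = 24.0000
seg 2 [44.1°–182.7°] simple-harmonic, h=-19: full span → s += -19 → s = 5.0000
seg 3 [182.7°–256.9°] dwell: s stays 5.0000
seg 4 [256.9°–360°] cycloidal, h=22: θ=346.5° here. β=89.6, B=103.1. 22·(0.8691 − sin(2π·0.8691)/(2π)) = 21.6858 → s = 26.6858
radial distance = base radius + s = 12 + 26.6858 = 38.6858

38.6858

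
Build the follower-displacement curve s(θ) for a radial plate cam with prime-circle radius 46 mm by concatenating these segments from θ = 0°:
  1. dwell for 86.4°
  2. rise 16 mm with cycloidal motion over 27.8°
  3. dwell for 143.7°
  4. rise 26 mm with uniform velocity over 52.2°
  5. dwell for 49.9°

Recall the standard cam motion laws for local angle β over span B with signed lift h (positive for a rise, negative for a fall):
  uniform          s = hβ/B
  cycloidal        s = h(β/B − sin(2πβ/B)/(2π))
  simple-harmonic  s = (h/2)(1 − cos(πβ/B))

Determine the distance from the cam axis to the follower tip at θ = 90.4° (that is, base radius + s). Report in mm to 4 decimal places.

seg 1 [0°–86.4°] dwell: s stays 0.0000
seg 2 [86.4°–114.2°] cycloidal, h=16: θ=90.4° here. β=4, B=27.8. 16·(0.1439 − sin(2π·0.1439)/(2π)) = 0.3010 → s = 0.3010
radial distance = base radius + s = 46 + 0.3010 = 46.3010

46.3010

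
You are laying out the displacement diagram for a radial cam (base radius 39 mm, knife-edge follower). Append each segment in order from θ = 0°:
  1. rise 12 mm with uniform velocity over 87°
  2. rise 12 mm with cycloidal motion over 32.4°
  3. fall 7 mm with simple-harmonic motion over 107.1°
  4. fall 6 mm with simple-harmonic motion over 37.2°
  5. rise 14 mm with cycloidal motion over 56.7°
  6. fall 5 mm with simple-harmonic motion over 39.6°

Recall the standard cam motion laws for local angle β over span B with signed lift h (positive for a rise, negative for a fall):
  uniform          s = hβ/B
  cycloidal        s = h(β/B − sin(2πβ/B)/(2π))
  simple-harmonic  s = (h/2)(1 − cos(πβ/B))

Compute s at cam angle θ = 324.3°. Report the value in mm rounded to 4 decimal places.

seg 1 [0°–87°] uniform, h=12: full span → s += 12 → s = 12.0000
seg 2 [87°–119.4°] cycloidal, h=12: full span → s += 12 → s = 24.0000
seg 3 [119.4°–226.5°] simple-harmonic, h=-7: full span → s += -7 → s = 17.0000
seg 4 [226.5°–263.7°] simple-harmonic, h=-6: full span → s += -6 → s = 11.0000
seg 5 [263.7°–320.4°] cycloidal, h=14: full span → s += 14 → s = 25.0000
seg 6 [320.4°–360°] simple-harmonic, h=-5: θ=324.3° here. β=3.9, B=39.6. -5/2·(1 − cos(π·0.0985)) = -0.1187 → s = 24.8813

24.8813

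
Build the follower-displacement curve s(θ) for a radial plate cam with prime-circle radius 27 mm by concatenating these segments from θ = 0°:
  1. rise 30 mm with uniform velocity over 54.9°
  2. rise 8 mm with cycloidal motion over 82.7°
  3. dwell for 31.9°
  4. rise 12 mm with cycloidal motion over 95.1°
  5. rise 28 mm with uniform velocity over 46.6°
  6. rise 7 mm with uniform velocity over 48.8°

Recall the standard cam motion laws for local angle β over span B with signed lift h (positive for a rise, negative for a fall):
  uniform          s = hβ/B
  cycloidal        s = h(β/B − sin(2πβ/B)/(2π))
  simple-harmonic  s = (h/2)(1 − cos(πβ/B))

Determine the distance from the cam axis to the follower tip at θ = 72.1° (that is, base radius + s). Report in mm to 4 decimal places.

seg 1 [0°–54.9°] uniform, h=30: full span → s += 30 → s = 30.0000
seg 2 [54.9°–137.6°] cycloidal, h=8: θ=72.1° here. β=17.2, B=82.7. 8·(0.2080 − sin(2π·0.2080)/(2π)) = 0.4347 → s = 30.4347
radial distance = base radius + s = 27 + 30.4347 = 57.4347

57.4347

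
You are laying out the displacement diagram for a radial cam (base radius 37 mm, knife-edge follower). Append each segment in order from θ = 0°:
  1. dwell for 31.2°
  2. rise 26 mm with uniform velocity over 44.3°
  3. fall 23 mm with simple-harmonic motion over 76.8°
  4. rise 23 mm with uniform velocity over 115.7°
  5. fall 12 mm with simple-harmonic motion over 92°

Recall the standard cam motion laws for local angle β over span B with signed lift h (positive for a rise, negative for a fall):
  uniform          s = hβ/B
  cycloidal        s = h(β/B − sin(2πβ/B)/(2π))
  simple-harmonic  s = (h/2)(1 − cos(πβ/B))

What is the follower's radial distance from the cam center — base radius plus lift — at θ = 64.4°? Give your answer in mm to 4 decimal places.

seg 1 [0°–31.2°] dwell: s stays 0.0000
seg 2 [31.2°–75.5°] uniform, h=26: θ=64.4° here. β=33.2, B=44.3. 26·33.2/44.3 = 19.4853 → s = 19.4853
radial distance = base radius + s = 37 + 19.4853 = 56.4853

56.4853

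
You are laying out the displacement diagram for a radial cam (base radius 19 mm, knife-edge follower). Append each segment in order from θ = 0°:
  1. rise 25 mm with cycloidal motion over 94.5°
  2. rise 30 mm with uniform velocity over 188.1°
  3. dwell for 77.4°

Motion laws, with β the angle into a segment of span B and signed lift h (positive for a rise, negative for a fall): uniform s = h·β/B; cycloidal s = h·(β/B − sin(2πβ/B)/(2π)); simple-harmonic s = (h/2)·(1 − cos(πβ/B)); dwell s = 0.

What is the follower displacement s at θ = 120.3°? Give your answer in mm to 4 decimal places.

seg 1 [0°–94.5°] cycloidal, h=25: full span → s += 25 → s = 25.0000
seg 2 [94.5°–282.6°] uniform, h=30: θ=120.3° here. β=25.8, B=188.1. 30·25.8/188.1 = 4.1148 → s = 29.1148

29.1148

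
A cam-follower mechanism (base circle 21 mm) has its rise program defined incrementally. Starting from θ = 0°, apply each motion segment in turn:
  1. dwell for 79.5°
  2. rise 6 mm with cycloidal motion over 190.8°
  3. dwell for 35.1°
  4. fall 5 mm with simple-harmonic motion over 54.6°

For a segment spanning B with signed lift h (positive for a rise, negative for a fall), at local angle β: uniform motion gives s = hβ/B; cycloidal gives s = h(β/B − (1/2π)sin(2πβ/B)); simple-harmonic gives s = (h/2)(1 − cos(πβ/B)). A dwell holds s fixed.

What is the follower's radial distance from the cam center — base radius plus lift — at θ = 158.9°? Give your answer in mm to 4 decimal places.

seg 1 [0°–79.5°] dwell: s stays 0.0000
seg 2 [79.5°–270.3°] cycloidal, h=6: θ=158.9° here. β=79.4, B=190.8. 6·(0.4161 − sin(2π·0.4161)/(2π)) = 2.0167 → s = 2.0167
radial distance = base radius + s = 21 + 2.0167 = 23.0167

23.0167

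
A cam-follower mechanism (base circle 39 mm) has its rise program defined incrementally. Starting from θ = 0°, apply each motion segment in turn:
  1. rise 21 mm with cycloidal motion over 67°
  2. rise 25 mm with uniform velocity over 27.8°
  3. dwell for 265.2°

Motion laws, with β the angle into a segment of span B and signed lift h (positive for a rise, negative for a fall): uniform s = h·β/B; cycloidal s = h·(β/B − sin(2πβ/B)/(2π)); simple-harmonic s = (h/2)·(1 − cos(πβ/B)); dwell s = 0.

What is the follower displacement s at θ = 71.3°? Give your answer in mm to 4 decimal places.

seg 1 [0°–67°] cycloidal, h=21: full span → s += 21 → s = 21.0000
seg 2 [67°–94.8°] uniform, h=25: θ=71.3° here. β=4.3, B=27.8. 25·4.3/27.8 = 3.8669 → s = 24.8669

24.8669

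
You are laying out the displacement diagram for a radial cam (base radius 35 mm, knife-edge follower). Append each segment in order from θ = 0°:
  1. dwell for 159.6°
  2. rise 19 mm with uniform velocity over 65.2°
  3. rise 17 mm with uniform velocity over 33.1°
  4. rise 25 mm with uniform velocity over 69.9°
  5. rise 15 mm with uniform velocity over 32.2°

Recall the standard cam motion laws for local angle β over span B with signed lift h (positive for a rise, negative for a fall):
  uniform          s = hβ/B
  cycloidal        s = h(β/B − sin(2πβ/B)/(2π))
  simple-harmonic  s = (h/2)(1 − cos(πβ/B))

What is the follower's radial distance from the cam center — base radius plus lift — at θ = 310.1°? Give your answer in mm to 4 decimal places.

seg 1 [0°–159.6°] dwell: s stays 0.0000
seg 2 [159.6°–224.8°] uniform, h=19: full span → s += 19 → s = 19.0000
seg 3 [224.8°–257.9°] uniform, h=17: full span → s += 17 → s = 36.0000
seg 4 [257.9°–327.8°] uniform, h=25: θ=310.1° here. β=52.2, B=69.9. 25·52.2/69.9 = 18.6695 → s = 54.6695
radial distance = base radius + s = 35 + 54.6695 = 89.6695

89.6695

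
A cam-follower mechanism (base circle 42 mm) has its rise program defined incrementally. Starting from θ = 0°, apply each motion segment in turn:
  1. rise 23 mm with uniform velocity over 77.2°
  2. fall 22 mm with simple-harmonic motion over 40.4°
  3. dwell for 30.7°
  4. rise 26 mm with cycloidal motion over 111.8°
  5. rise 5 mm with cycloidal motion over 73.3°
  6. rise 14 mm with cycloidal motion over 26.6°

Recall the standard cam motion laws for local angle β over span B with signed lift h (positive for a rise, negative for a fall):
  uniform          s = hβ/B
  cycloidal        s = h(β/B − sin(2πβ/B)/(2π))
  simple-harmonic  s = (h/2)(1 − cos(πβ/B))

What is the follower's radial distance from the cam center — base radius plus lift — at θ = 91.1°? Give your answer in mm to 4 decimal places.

seg 1 [0°–77.2°] uniform, h=23: full span → s += 23 → s = 23.0000
seg 2 [77.2°–117.6°] simple-harmonic, h=-22: θ=91.1° here. β=13.9, B=40.4. -22/2·(1 − cos(π·0.3441)) = -5.8241 → s = 17.1759
radial distance = base radius + s = 42 + 17.1759 = 59.1759

59.1759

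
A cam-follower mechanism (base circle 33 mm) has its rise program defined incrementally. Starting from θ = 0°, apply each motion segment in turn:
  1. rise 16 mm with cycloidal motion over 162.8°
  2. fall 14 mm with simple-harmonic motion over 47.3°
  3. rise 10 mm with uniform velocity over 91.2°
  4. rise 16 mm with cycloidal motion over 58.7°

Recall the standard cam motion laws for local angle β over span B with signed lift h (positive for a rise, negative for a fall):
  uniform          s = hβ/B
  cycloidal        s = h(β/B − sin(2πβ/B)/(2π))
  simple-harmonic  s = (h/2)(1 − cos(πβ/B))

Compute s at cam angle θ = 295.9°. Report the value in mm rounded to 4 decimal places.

seg 1 [0°–162.8°] cycloidal, h=16: full span → s += 16 → s = 16.0000
seg 2 [162.8°–210.1°] simple-harmonic, h=-14: full span → s += -14 → s = 2.0000
seg 3 [210.1°–301.3°] uniform, h=10: θ=295.9° here. β=85.8, B=91.2. 10·85.8/91.2 = 9.4079 → s = 11.4079

11.4079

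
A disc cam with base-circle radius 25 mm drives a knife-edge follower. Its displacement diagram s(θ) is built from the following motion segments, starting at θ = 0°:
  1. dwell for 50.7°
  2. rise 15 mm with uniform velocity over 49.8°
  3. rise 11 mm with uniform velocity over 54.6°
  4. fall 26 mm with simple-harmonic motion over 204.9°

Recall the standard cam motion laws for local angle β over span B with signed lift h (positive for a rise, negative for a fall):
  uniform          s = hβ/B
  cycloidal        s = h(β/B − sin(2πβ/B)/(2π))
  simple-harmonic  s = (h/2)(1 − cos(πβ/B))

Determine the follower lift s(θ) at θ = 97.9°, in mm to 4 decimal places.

seg 1 [0°–50.7°] dwell: s stays 0.0000
seg 2 [50.7°–100.5°] uniform, h=15: θ=97.9° here. β=47.2, B=49.8. 15·47.2/49.8 = 14.2169 → s = 14.2169

14.2169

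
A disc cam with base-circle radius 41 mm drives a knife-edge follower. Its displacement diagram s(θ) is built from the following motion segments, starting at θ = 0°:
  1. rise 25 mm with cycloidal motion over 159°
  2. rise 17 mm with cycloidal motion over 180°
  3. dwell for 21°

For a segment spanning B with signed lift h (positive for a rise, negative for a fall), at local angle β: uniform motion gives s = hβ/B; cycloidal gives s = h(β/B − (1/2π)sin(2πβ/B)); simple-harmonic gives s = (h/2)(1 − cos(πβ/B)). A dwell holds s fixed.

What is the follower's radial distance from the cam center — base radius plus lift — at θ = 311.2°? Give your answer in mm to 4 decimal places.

seg 1 [0°–159°] cycloidal, h=25: full span → s += 25 → s = 25.0000
seg 2 [159°–339°] cycloidal, h=17: θ=311.2° here. β=152.2, B=180. 17·(0.8456 − sin(2π·0.8456)/(2π)) = 16.6069 → s = 41.6069
radial distance = base radius + s = 41 + 41.6069 = 82.6069

82.6069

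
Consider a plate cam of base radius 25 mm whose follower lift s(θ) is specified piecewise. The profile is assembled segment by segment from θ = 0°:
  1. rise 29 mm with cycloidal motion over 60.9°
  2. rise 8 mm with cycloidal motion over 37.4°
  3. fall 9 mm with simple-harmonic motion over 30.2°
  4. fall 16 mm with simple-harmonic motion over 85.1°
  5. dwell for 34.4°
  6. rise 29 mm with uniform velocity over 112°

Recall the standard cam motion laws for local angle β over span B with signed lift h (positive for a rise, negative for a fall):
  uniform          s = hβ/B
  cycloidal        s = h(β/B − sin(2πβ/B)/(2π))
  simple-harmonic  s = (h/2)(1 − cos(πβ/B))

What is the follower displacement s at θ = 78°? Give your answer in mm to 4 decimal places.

seg 1 [0°–60.9°] cycloidal, h=29: full span → s += 29 → s = 29.0000
seg 2 [60.9°–98.3°] cycloidal, h=8: θ=78° here. β=17.1, B=37.4. 8·(0.4572 − sin(2π·0.4572)/(2π)) = 3.3196 → s = 32.3196

32.3196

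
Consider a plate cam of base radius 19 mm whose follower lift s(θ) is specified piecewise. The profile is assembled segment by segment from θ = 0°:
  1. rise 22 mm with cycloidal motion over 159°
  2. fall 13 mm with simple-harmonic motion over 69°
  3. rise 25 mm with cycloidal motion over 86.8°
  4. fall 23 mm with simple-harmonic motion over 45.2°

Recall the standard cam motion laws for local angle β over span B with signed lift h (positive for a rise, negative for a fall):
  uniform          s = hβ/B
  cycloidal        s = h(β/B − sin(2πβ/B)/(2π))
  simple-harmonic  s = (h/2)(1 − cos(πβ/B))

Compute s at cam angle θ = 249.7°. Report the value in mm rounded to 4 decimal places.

seg 1 [0°–159°] cycloidal, h=22: full span → s += 22 → s = 22.0000
seg 2 [159°–228°] simple-harmonic, h=-13: full span → s += -13 → s = 9.0000
seg 3 [228°–314.8°] cycloidal, h=25: θ=249.7° here. β=21.7, B=86.8. 25·(0.2500 − sin(2π·0.2500)/(2π)) = 2.2711 → s = 11.2711

11.2711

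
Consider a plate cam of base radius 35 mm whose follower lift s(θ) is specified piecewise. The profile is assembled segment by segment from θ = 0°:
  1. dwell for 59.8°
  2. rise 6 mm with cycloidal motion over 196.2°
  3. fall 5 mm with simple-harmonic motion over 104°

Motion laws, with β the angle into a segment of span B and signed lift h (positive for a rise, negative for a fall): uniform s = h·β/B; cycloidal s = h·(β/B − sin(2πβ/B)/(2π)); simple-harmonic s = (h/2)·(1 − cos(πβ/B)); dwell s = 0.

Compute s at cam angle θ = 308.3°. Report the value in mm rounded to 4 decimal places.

seg 1 [0°–59.8°] dwell: s stays 0.0000
seg 2 [59.8°–256°] cycloidal, h=6: full span → s += 6 → s = 6.0000
seg 3 [256°–360°] simple-harmonic, h=-5: θ=308.3° here. β=52.3, B=104. -5/2·(1 − cos(π·0.5029)) = -2.5227 → s = 3.4773

3.4773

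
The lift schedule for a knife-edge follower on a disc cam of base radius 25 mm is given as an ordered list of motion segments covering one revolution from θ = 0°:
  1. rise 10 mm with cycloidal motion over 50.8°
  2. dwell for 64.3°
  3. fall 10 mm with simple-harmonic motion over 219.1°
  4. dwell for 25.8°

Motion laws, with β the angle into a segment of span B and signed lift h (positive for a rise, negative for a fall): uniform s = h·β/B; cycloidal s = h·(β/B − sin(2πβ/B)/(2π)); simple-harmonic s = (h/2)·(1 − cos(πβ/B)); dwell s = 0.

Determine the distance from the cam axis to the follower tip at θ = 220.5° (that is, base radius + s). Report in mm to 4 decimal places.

seg 1 [0°–50.8°] cycloidal, h=10: full span → s += 10 → s = 10.0000
seg 2 [50.8°–115.1°] dwell: s stays 10.0000
seg 3 [115.1°–334.2°] simple-harmonic, h=-10: θ=220.5° here. β=105.4, B=219.1. -10/2·(1 − cos(π·0.4811)) = -4.7026 → s = 5.2974
radial distance = base radius + s = 25 + 5.2974 = 30.2974

30.2974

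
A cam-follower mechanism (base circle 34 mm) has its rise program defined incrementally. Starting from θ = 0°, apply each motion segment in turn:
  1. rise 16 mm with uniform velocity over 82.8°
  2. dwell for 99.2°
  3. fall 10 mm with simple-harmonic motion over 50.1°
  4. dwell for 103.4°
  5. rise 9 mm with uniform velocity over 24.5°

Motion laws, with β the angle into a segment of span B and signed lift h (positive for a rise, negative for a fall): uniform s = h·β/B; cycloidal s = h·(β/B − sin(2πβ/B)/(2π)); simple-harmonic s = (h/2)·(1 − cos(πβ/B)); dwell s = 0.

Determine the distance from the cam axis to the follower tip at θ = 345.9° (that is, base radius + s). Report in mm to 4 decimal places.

seg 1 [0°–82.8°] uniform, h=16: full span → s += 16 → s = 16.0000
seg 2 [82.8°–182°] dwell: s stays 16.0000
seg 3 [182°–232.1°] simple-harmonic, h=-10: full span → s += -10 → s = 6.0000
seg 4 [232.1°–335.5°] dwell: s stays 6.0000
seg 5 [335.5°–360°] uniform, h=9: θ=345.9° here. β=10.4, B=24.5. 9·10.4/24.5 = 3.8204 → s = 9.8204
radial distance = base radius + s = 34 + 9.8204 = 43.8204

43.8204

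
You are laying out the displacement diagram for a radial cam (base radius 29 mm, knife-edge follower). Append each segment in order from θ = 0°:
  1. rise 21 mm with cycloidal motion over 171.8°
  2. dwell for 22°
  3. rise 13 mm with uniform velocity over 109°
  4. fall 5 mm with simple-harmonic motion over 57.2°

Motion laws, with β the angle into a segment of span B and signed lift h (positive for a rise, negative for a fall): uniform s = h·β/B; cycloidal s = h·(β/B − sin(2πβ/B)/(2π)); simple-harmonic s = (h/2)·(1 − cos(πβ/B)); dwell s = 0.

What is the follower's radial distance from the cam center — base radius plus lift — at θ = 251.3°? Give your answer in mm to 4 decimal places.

seg 1 [0°–171.8°] cycloidal, h=21: full span → s += 21 → s = 21.0000
seg 2 [171.8°–193.8°] dwell: s stays 21.0000
seg 3 [193.8°–302.8°] uniform, h=13: θ=251.3° here. β=57.5, B=109. 13·57.5/109 = 6.8578 → s = 27.8578
radial distance = base radius + s = 29 + 27.8578 = 56.8578

56.8578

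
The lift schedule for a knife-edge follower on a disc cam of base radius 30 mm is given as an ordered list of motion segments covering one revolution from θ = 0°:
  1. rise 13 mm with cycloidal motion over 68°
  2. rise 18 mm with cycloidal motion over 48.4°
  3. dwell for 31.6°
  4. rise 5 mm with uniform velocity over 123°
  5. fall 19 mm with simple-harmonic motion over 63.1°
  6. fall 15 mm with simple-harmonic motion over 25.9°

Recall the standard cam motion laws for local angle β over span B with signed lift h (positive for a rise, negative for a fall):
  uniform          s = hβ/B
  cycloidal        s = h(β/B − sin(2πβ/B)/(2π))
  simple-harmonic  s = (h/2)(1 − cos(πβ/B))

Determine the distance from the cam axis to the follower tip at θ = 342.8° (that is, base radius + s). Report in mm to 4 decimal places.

seg 1 [0°–68°] cycloidal, h=13: full span → s += 13 → s = 13.0000
seg 2 [68°–116.4°] cycloidal, h=18: full span → s += 18 → s = 31.0000
seg 3 [116.4°–148°] dwell: s stays 31.0000
seg 4 [148°–271°] uniform, h=5: full span → s += 5 → s = 36.0000
seg 5 [271°–334.1°] simple-harmonic, h=-19: full span → s += -19 → s = 17.0000
seg 6 [334.1°–360°] simple-harmonic, h=-15: θ=342.8° here. β=8.7, B=25.9. -15/2·(1 − cos(π·0.3359)) = -3.8026 → s = 13.1974
radial distance = base radius + s = 30 + 13.1974 = 43.1974

43.1974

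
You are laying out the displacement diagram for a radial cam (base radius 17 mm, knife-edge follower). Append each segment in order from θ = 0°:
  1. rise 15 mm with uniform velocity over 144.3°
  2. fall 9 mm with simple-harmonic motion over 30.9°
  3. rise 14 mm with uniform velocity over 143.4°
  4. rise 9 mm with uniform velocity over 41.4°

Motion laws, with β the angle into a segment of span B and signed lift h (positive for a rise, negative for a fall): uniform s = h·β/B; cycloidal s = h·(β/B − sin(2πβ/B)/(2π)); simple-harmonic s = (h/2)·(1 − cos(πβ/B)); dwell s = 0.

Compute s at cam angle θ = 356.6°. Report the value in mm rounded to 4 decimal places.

seg 1 [0°–144.3°] uniform, h=15: full span → s += 15 → s = 15.0000
seg 2 [144.3°–175.2°] simple-harmonic, h=-9: full span → s += -9 → s = 6.0000
seg 3 [175.2°–318.6°] uniform, h=14: full span → s += 14 → s = 20.0000
seg 4 [318.6°–360°] uniform, h=9: θ=356.6° here. β=38, B=41.4. 9·38/41.4 = 8.2609 → s = 28.2609

28.2609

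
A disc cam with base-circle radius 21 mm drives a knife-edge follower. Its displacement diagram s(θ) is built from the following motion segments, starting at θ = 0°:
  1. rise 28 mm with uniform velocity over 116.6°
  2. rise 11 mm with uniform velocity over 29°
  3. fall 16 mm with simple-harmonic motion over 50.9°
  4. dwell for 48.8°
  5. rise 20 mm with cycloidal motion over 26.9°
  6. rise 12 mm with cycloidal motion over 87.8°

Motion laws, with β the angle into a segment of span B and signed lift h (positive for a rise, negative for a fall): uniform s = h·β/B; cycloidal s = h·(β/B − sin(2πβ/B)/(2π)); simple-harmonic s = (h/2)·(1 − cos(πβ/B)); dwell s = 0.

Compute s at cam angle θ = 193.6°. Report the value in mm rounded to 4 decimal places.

seg 1 [0°–116.6°] uniform, h=28: full span → s += 28 → s = 28.0000
seg 2 [116.6°–145.6°] uniform, h=11: full span → s += 11 → s = 39.0000
seg 3 [145.6°–196.5°] simple-harmonic, h=-16: θ=193.6° here. β=48, B=50.9. -16/2·(1 − cos(π·0.9430)) = -15.8722 → s = 23.1278

23.1278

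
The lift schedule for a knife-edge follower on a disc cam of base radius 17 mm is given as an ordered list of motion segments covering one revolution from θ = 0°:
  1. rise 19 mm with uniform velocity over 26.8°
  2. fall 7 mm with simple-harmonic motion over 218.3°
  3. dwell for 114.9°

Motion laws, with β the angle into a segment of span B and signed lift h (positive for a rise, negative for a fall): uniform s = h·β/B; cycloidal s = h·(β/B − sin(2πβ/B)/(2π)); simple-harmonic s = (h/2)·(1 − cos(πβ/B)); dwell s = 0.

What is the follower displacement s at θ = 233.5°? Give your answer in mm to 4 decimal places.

seg 1 [0°–26.8°] uniform, h=19: full span → s += 19 → s = 19.0000
seg 2 [26.8°–245.1°] simple-harmonic, h=-7: θ=233.5° here. β=206.7, B=218.3. -7/2·(1 − cos(π·0.9469)) = -6.9513 → s = 12.0487

12.0487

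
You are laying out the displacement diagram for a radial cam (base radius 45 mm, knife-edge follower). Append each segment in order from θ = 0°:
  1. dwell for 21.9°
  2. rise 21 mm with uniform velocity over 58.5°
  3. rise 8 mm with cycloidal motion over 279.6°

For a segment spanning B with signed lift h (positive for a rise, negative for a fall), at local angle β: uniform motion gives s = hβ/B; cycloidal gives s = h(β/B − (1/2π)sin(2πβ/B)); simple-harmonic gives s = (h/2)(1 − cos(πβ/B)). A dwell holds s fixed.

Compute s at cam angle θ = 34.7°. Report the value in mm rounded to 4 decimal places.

seg 1 [0°–21.9°] dwell: s stays 0.0000
seg 2 [21.9°–80.4°] uniform, h=21: θ=34.7° here. β=12.8, B=58.5. 21·12.8/58.5 = 4.5949 → s = 4.5949

4.5949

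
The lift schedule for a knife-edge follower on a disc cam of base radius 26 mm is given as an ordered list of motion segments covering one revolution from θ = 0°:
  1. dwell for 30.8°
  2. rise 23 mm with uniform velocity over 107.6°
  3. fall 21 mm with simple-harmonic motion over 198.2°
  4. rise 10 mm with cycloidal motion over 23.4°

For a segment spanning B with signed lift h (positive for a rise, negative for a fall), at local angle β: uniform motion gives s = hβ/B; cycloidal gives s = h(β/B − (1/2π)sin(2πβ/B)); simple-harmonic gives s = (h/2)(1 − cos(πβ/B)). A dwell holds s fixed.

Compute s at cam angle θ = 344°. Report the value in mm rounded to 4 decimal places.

seg 1 [0°–30.8°] dwell: s stays 0.0000
seg 2 [30.8°–138.4°] uniform, h=23: full span → s += 23 → s = 23.0000
seg 3 [138.4°–336.6°] simple-harmonic, h=-21: full span → s += -21 → s = 2.0000
seg 4 [336.6°–360°] cycloidal, h=10: θ=344° here. β=7.4, B=23.4. 10·(0.3162 − sin(2π·0.3162)/(2π)) = 1.7067 → s = 3.7067

3.7067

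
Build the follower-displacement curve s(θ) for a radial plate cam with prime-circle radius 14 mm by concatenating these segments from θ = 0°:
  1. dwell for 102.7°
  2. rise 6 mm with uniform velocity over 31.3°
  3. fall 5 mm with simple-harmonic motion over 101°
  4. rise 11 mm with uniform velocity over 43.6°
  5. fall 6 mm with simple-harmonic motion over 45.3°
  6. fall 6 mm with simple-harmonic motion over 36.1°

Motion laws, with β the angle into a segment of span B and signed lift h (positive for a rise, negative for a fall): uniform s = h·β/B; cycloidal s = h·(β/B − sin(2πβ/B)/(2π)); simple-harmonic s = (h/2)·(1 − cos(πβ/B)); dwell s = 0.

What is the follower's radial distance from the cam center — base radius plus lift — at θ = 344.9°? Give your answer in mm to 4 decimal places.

seg 1 [0°–102.7°] dwell: s stays 0.0000
seg 2 [102.7°–134°] uniform, h=6: full span → s += 6 → s = 6.0000
seg 3 [134°–235°] simple-harmonic, h=-5: full span → s += -5 → s = 1.0000
seg 4 [235°–278.6°] uniform, h=11: full span → s += 11 → s = 12.0000
seg 5 [278.6°–323.9°] simple-harmonic, h=-6: full span → s += -6 → s = 6.0000
seg 6 [323.9°–360°] simple-harmonic, h=-6: θ=344.9° here. β=21, B=36.1. -6/2·(1 − cos(π·0.5817)) = -3.7617 → s = 2.2383
radial distance = base radius + s = 14 + 2.2383 = 16.2383

16.2383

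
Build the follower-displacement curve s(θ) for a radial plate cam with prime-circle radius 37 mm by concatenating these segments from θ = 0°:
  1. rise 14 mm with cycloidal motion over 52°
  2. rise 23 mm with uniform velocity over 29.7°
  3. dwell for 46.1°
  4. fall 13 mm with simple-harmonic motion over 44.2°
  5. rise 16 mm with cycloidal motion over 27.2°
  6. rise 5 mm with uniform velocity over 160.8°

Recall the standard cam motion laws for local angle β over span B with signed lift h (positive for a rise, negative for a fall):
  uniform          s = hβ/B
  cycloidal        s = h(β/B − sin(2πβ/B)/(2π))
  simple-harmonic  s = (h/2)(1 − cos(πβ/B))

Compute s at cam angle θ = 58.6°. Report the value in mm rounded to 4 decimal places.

seg 1 [0°–52°] cycloidal, h=14: full span → s += 14 → s = 14.0000
seg 2 [52°–81.7°] uniform, h=23: θ=58.6° here. β=6.6, B=29.7. 23·6.6/29.7 = 5.1111 → s = 19.1111

19.1111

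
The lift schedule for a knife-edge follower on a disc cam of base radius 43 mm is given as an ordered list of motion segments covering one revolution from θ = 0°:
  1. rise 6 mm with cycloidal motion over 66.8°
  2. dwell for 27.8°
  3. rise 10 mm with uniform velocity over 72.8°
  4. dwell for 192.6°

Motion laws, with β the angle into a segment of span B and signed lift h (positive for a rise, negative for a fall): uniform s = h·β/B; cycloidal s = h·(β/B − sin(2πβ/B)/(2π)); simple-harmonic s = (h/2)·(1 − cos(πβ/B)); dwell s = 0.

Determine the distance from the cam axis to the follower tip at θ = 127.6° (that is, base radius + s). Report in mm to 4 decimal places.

seg 1 [0°–66.8°] cycloidal, h=6: full span → s += 6 → s = 6.0000
seg 2 [66.8°–94.6°] dwell: s stays 6.0000
seg 3 [94.6°–167.4°] uniform, h=10: θ=127.6° here. β=33, B=72.8. 10·33/72.8 = 4.5330 → s = 10.5330
radial distance = base radius + s = 43 + 10.5330 = 53.5330

53.5330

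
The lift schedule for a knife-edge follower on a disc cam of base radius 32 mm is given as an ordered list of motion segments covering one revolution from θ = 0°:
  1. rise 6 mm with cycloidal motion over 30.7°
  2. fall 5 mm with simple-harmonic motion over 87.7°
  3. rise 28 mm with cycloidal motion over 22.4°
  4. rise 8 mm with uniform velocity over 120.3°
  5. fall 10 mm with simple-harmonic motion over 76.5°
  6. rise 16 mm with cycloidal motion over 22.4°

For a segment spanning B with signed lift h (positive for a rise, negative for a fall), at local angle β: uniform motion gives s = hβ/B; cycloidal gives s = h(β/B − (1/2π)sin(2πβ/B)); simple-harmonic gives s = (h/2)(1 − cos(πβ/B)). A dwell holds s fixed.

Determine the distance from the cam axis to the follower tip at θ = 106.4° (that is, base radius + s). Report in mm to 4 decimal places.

seg 1 [0°–30.7°] cycloidal, h=6: full span → s += 6 → s = 6.0000
seg 2 [30.7°–118.4°] simple-harmonic, h=-5: θ=106.4° here. β=75.7, B=87.7. -5/2·(1 − cos(π·0.8632)) = -4.7726 → s = 1.2274
radial distance = base radius + s = 32 + 1.2274 = 33.2274

33.2274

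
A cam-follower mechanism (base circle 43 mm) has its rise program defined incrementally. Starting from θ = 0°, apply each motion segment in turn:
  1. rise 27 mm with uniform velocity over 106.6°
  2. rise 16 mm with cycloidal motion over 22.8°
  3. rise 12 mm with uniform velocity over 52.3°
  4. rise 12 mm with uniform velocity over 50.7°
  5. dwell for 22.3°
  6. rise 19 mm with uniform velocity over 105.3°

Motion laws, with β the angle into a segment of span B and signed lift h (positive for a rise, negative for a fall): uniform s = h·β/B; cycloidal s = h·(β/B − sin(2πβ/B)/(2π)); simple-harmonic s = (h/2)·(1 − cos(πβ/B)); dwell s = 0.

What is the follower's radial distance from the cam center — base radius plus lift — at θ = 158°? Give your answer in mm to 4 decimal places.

seg 1 [0°–106.6°] uniform, h=27: full span → s += 27 → s = 27.0000
seg 2 [106.6°–129.4°] cycloidal, h=16: full span → s += 16 → s = 43.0000
seg 3 [129.4°–181.7°] uniform, h=12: θ=158° here. β=28.6, B=52.3. 12·28.6/52.3 = 6.5621 → s = 49.5621
radial distance = base radius + s = 43 + 49.5621 = 92.5621

92.5621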